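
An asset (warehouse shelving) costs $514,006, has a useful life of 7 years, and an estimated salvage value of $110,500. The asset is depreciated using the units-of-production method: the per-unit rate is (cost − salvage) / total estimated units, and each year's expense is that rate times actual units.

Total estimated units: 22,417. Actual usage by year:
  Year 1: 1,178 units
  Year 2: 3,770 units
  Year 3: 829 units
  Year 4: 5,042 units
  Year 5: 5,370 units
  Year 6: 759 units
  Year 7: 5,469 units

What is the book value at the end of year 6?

Depreciable base = $514,006 − $110,500 = $403,506.
Rate = $403,506 / 22,417 units = $18 per unit.
Year 1: 1,178 × $18 = $21,204. Book value $492,802.
Year 2: 3,770 × $18 = $67,860. Book value $424,942.
Year 3: 829 × $18 = $14,922. Book value $410,020.
Year 4: 5,042 × $18 = $90,756. Book value $319,264.
Year 5: 5,370 × $18 = $96,660. Book value $222,604.
Year 6: 759 × $18 = $13,662. Book value $208,942.

$208,942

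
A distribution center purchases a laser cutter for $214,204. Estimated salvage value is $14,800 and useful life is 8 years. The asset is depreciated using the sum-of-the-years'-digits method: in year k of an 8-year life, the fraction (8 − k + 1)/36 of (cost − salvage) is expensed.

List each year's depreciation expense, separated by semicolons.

$44,312; $38,773; $33,234; $27,695; $22,156; $16,617; $11,078; $5,539

Depreciable base = $214,204 − $14,800 = $199,404.
Sum of the years' digits = 8+7+6+5+4+3+2+1 = 36.
Year 1: $199,404 × 8/36 = $44,312. Book value $169,892.
Year 2: $199,404 × 7/36 = $38,773. Book value $131,119.
Year 3: $199,404 × 6/36 = $33,234. Book value $97,885.
Year 4: $199,404 × 5/36 = $27,695. Book value $70,190.
Year 5: $199,404 × 4/36 = $22,156. Book value $48,034.
Year 6: $199,404 × 3/36 = $16,617. Book value $31,417.
Year 7: $199,404 × 2/36 = $11,078. Book value $20,339.
Year 8: $199,404 × 1/36 = $5,539. Book value $14,800.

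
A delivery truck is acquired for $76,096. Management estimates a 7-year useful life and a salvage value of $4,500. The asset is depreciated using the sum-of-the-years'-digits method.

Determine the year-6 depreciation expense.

$5,114

Depreciable base = $76,096 − $4,500 = $71,596.
Sum of the years' digits = 7+6+5+4+3+2+1 = 28.
Year 1: $71,596 × 7/28 = $17,899. Book value $58,197.
Year 2: $71,596 × 6/28 = $15,342. Book value $42,855.
Year 3: $71,596 × 5/28 = $12,785. Book value $30,070.
Year 4: $71,596 × 4/28 = $10,228. Book value $19,842.
Year 5: $71,596 × 3/28 = $7,671. Book value $12,171.
Year 6: $71,596 × 2/28 = $5,114. Book value $7,057.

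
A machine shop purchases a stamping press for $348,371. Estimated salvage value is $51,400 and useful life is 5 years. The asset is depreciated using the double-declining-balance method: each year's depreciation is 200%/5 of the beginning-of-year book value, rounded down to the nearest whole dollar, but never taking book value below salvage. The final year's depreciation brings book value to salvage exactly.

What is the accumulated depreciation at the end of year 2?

Depreciable base = $348,371 − $51,400 = $296,971.
Year 1: ⌊$348,371 × 200%/5⌋ = $139,348. Book value $209,023.
Year 2: ⌊$209,023 × 200%/5⌋ = $83,609. Book value $125,414.
Accumulated through year 2 = $348,371 − $125,414 = $222,957.

$222,957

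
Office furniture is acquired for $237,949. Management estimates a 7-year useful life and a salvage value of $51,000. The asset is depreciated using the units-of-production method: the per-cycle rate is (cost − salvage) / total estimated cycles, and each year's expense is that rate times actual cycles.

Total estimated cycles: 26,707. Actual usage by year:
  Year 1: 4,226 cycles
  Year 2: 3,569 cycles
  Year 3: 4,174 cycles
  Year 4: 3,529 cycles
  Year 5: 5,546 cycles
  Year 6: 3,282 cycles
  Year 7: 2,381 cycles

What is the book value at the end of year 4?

$129,463

Depreciable base = $237,949 − $51,000 = $186,949.
Rate = $186,949 / 26,707 cycles = $7 per cycle.
Year 1: 4,226 × $7 = $29,582. Book value $208,367.
Year 2: 3,569 × $7 = $24,983. Book value $183,384.
Year 3: 4,174 × $7 = $29,218. Book value $154,166.
Year 4: 3,529 × $7 = $24,703. Book value $129,463.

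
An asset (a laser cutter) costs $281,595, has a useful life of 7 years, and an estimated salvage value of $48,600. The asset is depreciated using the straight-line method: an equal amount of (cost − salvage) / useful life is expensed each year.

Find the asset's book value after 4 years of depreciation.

$148,455

Depreciable base = $281,595 − $48,600 = $232,995.
Annual expense = $232,995 / 7 = $33,285.
End of year 1: book value $248,310.
End of year 2: book value $215,025.
End of year 3: book value $181,740.
End of year 4: book value $148,455.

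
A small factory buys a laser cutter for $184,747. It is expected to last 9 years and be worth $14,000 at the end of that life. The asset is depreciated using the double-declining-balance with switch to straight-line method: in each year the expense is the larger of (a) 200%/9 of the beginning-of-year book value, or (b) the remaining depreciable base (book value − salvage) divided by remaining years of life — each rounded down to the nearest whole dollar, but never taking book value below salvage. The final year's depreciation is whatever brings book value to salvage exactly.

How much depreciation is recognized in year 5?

$15,024

Depreciable base = $184,747 − $14,000 = $170,747.
Year 1: DB = ⌊$184,747 × 200%/9⌋ = $41,054; SL = ⌊$170,747/9⌋ = $18,971 → take DB $41,054. Book value $143,693.
Year 2: DB = ⌊$143,693 × 200%/9⌋ = $31,931; SL = ⌊$129,693/8⌋ = $16,211 → take DB $31,931. Book value $111,762.
Year 3: DB = ⌊$111,762 × 200%/9⌋ = $24,836; SL = ⌊$97,762/7⌋ = $13,966 → take DB $24,836. Book value $86,926.
Year 4: DB = ⌊$86,926 × 200%/9⌋ = $19,316; SL = ⌊$72,926/6⌋ = $12,154 → take DB $19,316. Book value $67,610.
Year 5: DB = ⌊$67,610 × 200%/9⌋ = $15,024; SL = ⌊$53,610/5⌋ = $10,722 → take DB $15,024. Book value $52,586.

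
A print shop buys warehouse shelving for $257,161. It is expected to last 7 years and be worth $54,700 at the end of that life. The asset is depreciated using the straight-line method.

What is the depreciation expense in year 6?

Depreciable base = $257,161 − $54,700 = $202,461.
Annual expense = $202,461 / 7 = $28,923.

$28,923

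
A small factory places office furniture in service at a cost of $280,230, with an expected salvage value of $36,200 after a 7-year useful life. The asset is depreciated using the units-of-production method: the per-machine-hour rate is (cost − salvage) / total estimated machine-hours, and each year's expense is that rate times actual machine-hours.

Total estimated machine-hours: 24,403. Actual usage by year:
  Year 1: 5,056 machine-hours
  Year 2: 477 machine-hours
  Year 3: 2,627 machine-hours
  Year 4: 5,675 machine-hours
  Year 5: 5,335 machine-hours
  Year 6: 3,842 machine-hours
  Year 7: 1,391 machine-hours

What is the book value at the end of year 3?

$198,630

Depreciable base = $280,230 − $36,200 = $244,030.
Rate = $244,030 / 24,403 machine-hours = $10 per machine-hour.
Year 1: 5,056 × $10 = $50,560. Book value $229,670.
Year 2: 477 × $10 = $4,770. Book value $224,900.
Year 3: 2,627 × $10 = $26,270. Book value $198,630.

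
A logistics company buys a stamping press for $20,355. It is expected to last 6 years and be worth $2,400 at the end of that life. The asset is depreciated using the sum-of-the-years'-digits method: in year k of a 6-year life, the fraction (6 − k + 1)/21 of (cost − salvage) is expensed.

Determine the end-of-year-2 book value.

Depreciable base = $20,355 − $2,400 = $17,955.
Sum of the years' digits = 6+5+4+3+2+1 = 21.
Year 1: $17,955 × 6/21 = $5,130. Book value $15,225.
Year 2: $17,955 × 5/21 = $4,275. Book value $10,950.

$10,950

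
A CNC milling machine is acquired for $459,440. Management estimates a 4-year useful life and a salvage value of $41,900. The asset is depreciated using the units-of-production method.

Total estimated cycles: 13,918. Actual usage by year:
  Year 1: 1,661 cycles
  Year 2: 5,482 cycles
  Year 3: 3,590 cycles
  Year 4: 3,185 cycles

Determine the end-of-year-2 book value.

Depreciable base = $459,440 − $41,900 = $417,540.
Rate = $417,540 / 13,918 cycles = $30 per cycle.
Year 1: 1,661 × $30 = $49,830. Book value $409,610.
Year 2: 5,482 × $30 = $164,460. Book value $245,150.

$245,150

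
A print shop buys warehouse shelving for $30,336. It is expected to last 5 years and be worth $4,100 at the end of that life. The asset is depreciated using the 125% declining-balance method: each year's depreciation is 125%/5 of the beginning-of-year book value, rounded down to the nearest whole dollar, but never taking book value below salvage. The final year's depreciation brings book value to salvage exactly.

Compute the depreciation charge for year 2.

Depreciable base = $30,336 − $4,100 = $26,236.
Year 1: ⌊$30,336 × 125%/5⌋ = $7,584. Book value $22,752.
Year 2: ⌊$22,752 × 125%/5⌋ = $5,688. Book value $17,064.

$5,688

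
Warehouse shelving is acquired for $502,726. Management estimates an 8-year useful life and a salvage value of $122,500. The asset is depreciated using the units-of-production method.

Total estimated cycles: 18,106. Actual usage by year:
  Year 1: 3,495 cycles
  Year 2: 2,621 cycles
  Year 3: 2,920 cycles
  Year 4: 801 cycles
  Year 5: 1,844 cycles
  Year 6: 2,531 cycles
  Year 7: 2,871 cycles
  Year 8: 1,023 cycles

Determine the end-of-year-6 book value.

$204,274

Depreciable base = $502,726 − $122,500 = $380,226.
Rate = $380,226 / 18,106 cycles = $21 per cycle.
Year 1: 3,495 × $21 = $73,395. Book value $429,331.
Year 2: 2,621 × $21 = $55,041. Book value $374,290.
Year 3: 2,920 × $21 = $61,320. Book value $312,970.
Year 4: 801 × $21 = $16,821. Book value $296,149.
Year 5: 1,844 × $21 = $38,724. Book value $257,425.
Year 6: 2,531 × $21 = $53,151. Book value $204,274.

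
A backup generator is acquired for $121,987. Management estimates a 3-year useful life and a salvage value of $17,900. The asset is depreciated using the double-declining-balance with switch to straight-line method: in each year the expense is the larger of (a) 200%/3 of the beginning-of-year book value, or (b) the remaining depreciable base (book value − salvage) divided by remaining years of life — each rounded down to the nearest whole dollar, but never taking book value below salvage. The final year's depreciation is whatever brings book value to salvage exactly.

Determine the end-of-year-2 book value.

Depreciable base = $121,987 − $17,900 = $104,087.
Year 1: DB = ⌊$121,987 × 200%/3⌋ = $81,324; SL = ⌊$104,087/3⌋ = $34,695 → take DB $81,324. Book value $40,663.
Year 2: DB = ⌊$40,663 × 200%/3⌋ = $27,108; SL = ⌊$22,763/2⌋ = $11,381 → take DB $27,108, capped at $22,763. Book value $17,900.

$17,900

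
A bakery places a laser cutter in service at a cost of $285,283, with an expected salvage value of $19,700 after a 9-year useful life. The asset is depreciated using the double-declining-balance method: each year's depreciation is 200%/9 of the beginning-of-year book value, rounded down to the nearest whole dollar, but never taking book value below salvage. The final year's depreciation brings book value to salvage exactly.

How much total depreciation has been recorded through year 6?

Depreciable base = $285,283 − $19,700 = $265,583.
Year 1: ⌊$285,283 × 200%/9⌋ = $63,396. Book value $221,887.
Year 2: ⌊$221,887 × 200%/9⌋ = $49,308. Book value $172,579.
Year 3: ⌊$172,579 × 200%/9⌋ = $38,350. Book value $134,229.
Year 4: ⌊$134,229 × 200%/9⌋ = $29,828. Book value $104,401.
Year 5: ⌊$104,401 × 200%/9⌋ = $23,200. Book value $81,201.
Year 6: ⌊$81,201 × 200%/9⌋ = $18,044. Book value $63,157.
Accumulated through year 6 = $285,283 − $63,157 = $222,126.

$222,126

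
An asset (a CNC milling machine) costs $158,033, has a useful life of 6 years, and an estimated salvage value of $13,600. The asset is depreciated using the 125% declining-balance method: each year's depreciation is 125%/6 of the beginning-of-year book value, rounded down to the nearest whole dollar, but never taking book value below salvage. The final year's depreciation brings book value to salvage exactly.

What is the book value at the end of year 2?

Depreciable base = $158,033 − $13,600 = $144,433.
Year 1: ⌊$158,033 × 125%/6⌋ = $32,923. Book value $125,110.
Year 2: ⌊$125,110 × 125%/6⌋ = $26,064. Book value $99,046.

$99,046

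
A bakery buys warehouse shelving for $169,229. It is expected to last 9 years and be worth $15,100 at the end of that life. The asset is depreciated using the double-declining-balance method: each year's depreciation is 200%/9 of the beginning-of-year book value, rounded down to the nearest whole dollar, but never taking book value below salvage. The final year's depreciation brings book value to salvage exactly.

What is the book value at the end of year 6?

$37,465

Depreciable base = $169,229 − $15,100 = $154,129.
Year 1: ⌊$169,229 × 200%/9⌋ = $37,606. Book value $131,623.
Year 2: ⌊$131,623 × 200%/9⌋ = $29,249. Book value $102,374.
Year 3: ⌊$102,374 × 200%/9⌋ = $22,749. Book value $79,625.
Year 4: ⌊$79,625 × 200%/9⌋ = $17,694. Book value $61,931.
Year 5: ⌊$61,931 × 200%/9⌋ = $13,762. Book value $48,169.
Year 6: ⌊$48,169 × 200%/9⌋ = $10,704. Book value $37,465.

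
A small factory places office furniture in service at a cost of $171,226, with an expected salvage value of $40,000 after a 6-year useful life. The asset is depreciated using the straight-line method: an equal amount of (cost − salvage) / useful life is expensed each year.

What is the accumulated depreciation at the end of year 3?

Depreciable base = $171,226 − $40,000 = $131,226.
Annual expense = $131,226 / 6 = $21,871.
End of year 1: book value $149,355.
End of year 2: book value $127,484.
End of year 3: book value $105,613.
Accumulated through year 3 = $171,226 − $105,613 = $65,613.

$65,613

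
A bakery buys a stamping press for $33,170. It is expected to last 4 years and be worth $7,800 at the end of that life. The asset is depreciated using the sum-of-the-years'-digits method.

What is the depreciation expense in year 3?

$5,074

Depreciable base = $33,170 − $7,800 = $25,370.
Sum of the years' digits = 4+3+2+1 = 10.
Year 1: $25,370 × 4/10 = $10,148. Book value $23,022.
Year 2: $25,370 × 3/10 = $7,611. Book value $15,411.
Year 3: $25,370 × 2/10 = $5,074. Book value $10,337.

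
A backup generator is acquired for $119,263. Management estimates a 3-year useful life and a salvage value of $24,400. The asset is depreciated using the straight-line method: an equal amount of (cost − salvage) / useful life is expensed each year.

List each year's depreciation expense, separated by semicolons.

Depreciable base = $119,263 − $24,400 = $94,863.
Annual expense = $94,863 / 3 = $31,621.
End of year 1: book value $87,642.
End of year 2: book value $56,021.
End of year 3: book value $24,400.

$31,621; $31,621; $31,621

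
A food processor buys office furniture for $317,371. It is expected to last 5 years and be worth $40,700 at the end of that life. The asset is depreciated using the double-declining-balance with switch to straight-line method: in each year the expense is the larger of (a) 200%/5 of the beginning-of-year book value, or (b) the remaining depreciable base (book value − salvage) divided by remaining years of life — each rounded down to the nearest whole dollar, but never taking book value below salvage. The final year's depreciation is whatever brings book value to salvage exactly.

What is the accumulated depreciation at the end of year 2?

Depreciable base = $317,371 − $40,700 = $276,671.
Year 1: DB = ⌊$317,371 × 200%/5⌋ = $126,948; SL = ⌊$276,671/5⌋ = $55,334 → take DB $126,948. Book value $190,423.
Year 2: DB = ⌊$190,423 × 200%/5⌋ = $76,169; SL = ⌊$149,723/4⌋ = $37,430 → take DB $76,169. Book value $114,254.
Accumulated through year 2 = $317,371 − $114,254 = $203,117.

$203,117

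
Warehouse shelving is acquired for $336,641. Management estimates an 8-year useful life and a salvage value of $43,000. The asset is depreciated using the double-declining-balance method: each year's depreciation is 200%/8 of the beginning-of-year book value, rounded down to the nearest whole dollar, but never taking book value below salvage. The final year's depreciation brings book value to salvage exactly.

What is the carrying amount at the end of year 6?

$59,916

Depreciable base = $336,641 − $43,000 = $293,641.
Year 1: ⌊$336,641 × 200%/8⌋ = $84,160. Book value $252,481.
Year 2: ⌊$252,481 × 200%/8⌋ = $63,120. Book value $189,361.
Year 3: ⌊$189,361 × 200%/8⌋ = $47,340. Book value $142,021.
Year 4: ⌊$142,021 × 200%/8⌋ = $35,505. Book value $106,516.
Year 5: ⌊$106,516 × 200%/8⌋ = $26,629. Book value $79,887.
Year 6: ⌊$79,887 × 200%/8⌋ = $19,971. Book value $59,916.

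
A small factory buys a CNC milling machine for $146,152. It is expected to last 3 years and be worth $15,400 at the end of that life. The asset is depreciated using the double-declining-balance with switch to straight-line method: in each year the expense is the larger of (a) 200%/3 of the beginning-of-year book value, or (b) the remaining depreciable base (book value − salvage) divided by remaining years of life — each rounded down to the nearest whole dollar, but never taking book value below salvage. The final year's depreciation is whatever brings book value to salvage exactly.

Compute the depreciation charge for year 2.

Depreciable base = $146,152 − $15,400 = $130,752.
Year 1: DB = ⌊$146,152 × 200%/3⌋ = $97,434; SL = ⌊$130,752/3⌋ = $43,584 → take DB $97,434. Book value $48,718.
Year 2: DB = ⌊$48,718 × 200%/3⌋ = $32,478; SL = ⌊$33,318/2⌋ = $16,659 → take DB $32,478. Book value $16,240.

$32,478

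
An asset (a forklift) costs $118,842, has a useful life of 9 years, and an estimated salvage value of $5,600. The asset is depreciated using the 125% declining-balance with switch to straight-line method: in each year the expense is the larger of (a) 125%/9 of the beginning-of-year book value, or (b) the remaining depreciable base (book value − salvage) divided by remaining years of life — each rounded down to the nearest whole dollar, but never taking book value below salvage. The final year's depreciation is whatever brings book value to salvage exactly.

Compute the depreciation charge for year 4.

Depreciable base = $118,842 − $5,600 = $113,242.
Year 1: DB = ⌊$118,842 × 125%/9⌋ = $16,505; SL = ⌊$113,242/9⌋ = $12,582 → take DB $16,505. Book value $102,337.
Year 2: DB = ⌊$102,337 × 125%/9⌋ = $14,213; SL = ⌊$96,737/8⌋ = $12,092 → take DB $14,213. Book value $88,124.
Year 3: DB = ⌊$88,124 × 125%/9⌋ = $12,239; SL = ⌊$82,524/7⌋ = $11,789 → take DB $12,239. Book value $75,885.
Year 4: DB = ⌊$75,885 × 125%/9⌋ = $10,539; SL = ⌊$70,285/6⌋ = $11,714 → take SL $11,714. Book value $64,171.

$11,714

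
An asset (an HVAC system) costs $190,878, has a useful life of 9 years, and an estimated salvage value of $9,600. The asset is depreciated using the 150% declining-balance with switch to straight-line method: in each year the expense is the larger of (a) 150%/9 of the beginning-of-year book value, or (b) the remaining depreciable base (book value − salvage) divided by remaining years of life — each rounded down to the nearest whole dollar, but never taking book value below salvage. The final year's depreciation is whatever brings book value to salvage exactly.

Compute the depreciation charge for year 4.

Depreciable base = $190,878 − $9,600 = $181,278.
Year 1: DB = ⌊$190,878 × 150%/9⌋ = $31,813; SL = ⌊$181,278/9⌋ = $20,142 → take DB $31,813. Book value $159,065.
Year 2: DB = ⌊$159,065 × 150%/9⌋ = $26,510; SL = ⌊$149,465/8⌋ = $18,683 → take DB $26,510. Book value $132,555.
Year 3: DB = ⌊$132,555 × 150%/9⌋ = $22,092; SL = ⌊$122,955/7⌋ = $17,565 → take DB $22,092. Book value $110,463.
Year 4: DB = ⌊$110,463 × 150%/9⌋ = $18,410; SL = ⌊$100,863/6⌋ = $16,810 → take DB $18,410. Book value $92,053.

$18,410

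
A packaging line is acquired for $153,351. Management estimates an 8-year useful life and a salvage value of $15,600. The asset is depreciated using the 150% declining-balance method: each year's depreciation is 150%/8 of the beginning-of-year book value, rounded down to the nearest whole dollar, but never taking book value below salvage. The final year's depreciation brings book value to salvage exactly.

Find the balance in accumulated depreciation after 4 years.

$86,518

Depreciable base = $153,351 − $15,600 = $137,751.
Year 1: ⌊$153,351 × 150%/8⌋ = $28,753. Book value $124,598.
Year 2: ⌊$124,598 × 150%/8⌋ = $23,362. Book value $101,236.
Year 3: ⌊$101,236 × 150%/8⌋ = $18,981. Book value $82,255.
Year 4: ⌊$82,255 × 150%/8⌋ = $15,422. Book value $66,833.
Accumulated through year 4 = $153,351 − $66,833 = $86,518.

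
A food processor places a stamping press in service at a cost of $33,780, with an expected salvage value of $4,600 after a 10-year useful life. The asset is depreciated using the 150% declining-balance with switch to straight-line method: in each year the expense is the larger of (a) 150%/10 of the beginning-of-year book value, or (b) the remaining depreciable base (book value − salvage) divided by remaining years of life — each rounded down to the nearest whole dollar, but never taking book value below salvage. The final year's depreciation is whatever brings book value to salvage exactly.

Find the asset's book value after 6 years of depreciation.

Depreciable base = $33,780 − $4,600 = $29,180.
Year 1: DB = ⌊$33,780 × 150%/10⌋ = $5,067; SL = ⌊$29,180/10⌋ = $2,918 → take DB $5,067. Book value $28,713.
Year 2: DB = ⌊$28,713 × 150%/10⌋ = $4,306; SL = ⌊$24,113/9⌋ = $2,679 → take DB $4,306. Book value $24,407.
Year 3: DB = ⌊$24,407 × 150%/10⌋ = $3,661; SL = ⌊$19,807/8⌋ = $2,475 → take DB $3,661. Book value $20,746.
Year 4: DB = ⌊$20,746 × 150%/10⌋ = $3,111; SL = ⌊$16,146/7⌋ = $2,306 → take DB $3,111. Book value $17,635.
Year 5: DB = ⌊$17,635 × 150%/10⌋ = $2,645; SL = ⌊$13,035/6⌋ = $2,172 → take DB $2,645. Book value $14,990.
Year 6: DB = ⌊$14,990 × 150%/10⌋ = $2,248; SL = ⌊$10,390/5⌋ = $2,078 → take DB $2,248. Book value $12,742.

$12,742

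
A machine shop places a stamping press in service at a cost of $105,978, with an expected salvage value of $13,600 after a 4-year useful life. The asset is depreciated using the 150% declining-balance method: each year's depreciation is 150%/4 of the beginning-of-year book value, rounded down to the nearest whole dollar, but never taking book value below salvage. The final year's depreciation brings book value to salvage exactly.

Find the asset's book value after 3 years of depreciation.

Depreciable base = $105,978 − $13,600 = $92,378.
Year 1: ⌊$105,978 × 150%/4⌋ = $39,741. Book value $66,237.
Year 2: ⌊$66,237 × 150%/4⌋ = $24,838. Book value $41,399.
Year 3: ⌊$41,399 × 150%/4⌋ = $15,524. Book value $25,875.

$25,875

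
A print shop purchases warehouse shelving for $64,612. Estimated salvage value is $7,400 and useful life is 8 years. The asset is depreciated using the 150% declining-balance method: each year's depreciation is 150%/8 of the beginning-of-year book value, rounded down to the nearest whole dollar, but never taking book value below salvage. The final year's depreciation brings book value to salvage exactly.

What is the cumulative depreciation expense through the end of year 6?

$46,022

Depreciable base = $64,612 − $7,400 = $57,212.
Year 1: ⌊$64,612 × 150%/8⌋ = $12,114. Book value $52,498.
Year 2: ⌊$52,498 × 150%/8⌋ = $9,843. Book value $42,655.
Year 3: ⌊$42,655 × 150%/8⌋ = $7,997. Book value $34,658.
Year 4: ⌊$34,658 × 150%/8⌋ = $6,498. Book value $28,160.
Year 5: ⌊$28,160 × 150%/8⌋ = $5,280. Book value $22,880.
Year 6: ⌊$22,880 × 150%/8⌋ = $4,290. Book value $18,590.
Accumulated through year 6 = $64,612 − $18,590 = $46,022.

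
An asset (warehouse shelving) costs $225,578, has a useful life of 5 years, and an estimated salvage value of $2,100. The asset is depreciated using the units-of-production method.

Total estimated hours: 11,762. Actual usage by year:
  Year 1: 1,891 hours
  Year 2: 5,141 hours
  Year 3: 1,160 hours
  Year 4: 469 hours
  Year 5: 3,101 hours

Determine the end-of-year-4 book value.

$61,019

Depreciable base = $225,578 − $2,100 = $223,478.
Rate = $223,478 / 11,762 hours = $19 per hour.
Year 1: 1,891 × $19 = $35,929. Book value $189,649.
Year 2: 5,141 × $19 = $97,679. Book value $91,970.
Year 3: 1,160 × $19 = $22,040. Book value $69,930.
Year 4: 469 × $19 = $8,911. Book value $61,019.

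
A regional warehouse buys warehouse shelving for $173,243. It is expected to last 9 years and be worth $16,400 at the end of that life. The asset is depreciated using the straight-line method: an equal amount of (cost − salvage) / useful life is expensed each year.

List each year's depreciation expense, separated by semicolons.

$17,427; $17,427; $17,427; $17,427; $17,427; $17,427; $17,427; $17,427; $17,427

Depreciable base = $173,243 − $16,400 = $156,843.
Annual expense = $156,843 / 9 = $17,427.
End of year 1: book value $155,816.
End of year 2: book value $138,389.
End of year 3: book value $120,962.
End of year 4: book value $103,535.
End of year 5: book value $86,108.
End of year 6: book value $68,681.
End of year 7: book value $51,254.
End of year 8: book value $33,827.
End of year 9: book value $16,400.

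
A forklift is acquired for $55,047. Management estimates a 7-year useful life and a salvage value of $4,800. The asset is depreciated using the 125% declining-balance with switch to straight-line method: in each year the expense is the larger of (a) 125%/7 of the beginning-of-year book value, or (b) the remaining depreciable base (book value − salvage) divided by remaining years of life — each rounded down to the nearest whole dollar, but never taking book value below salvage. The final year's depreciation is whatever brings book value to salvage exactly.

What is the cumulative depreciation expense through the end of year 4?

$30,963

Depreciable base = $55,047 − $4,800 = $50,247.
Year 1: DB = ⌊$55,047 × 125%/7⌋ = $9,829; SL = ⌊$50,247/7⌋ = $7,178 → take DB $9,829. Book value $45,218.
Year 2: DB = ⌊$45,218 × 125%/7⌋ = $8,074; SL = ⌊$40,418/6⌋ = $6,736 → take DB $8,074. Book value $37,144.
Year 3: DB = ⌊$37,144 × 125%/7⌋ = $6,632; SL = ⌊$32,344/5⌋ = $6,468 → take DB $6,632. Book value $30,512.
Year 4: DB = ⌊$30,512 × 125%/7⌋ = $5,448; SL = ⌊$25,712/4⌋ = $6,428 → take SL $6,428. Book value $24,084.
Accumulated through year 4 = $55,047 − $24,084 = $30,963.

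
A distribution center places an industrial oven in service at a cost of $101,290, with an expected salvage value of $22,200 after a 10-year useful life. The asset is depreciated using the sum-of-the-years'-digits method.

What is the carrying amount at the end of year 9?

$23,638

Depreciable base = $101,290 − $22,200 = $79,090.
Sum of the years' digits = 10+9+8+7+6+5+4+3+2+1 = 55.
Year 1: $79,090 × 10/55 = $14,380. Book value $86,910.
Year 2: $79,090 × 9/55 = $12,942. Book value $73,968.
Year 3: $79,090 × 8/55 = $11,504. Book value $62,464.
Year 4: $79,090 × 7/55 = $10,066. Book value $52,398.
Year 5: $79,090 × 6/55 = $8,628. Book value $43,770.
Year 6: $79,090 × 5/55 = $7,190. Book value $36,580.
Year 7: $79,090 × 4/55 = $5,752. Book value $30,828.
Year 8: $79,090 × 3/55 = $4,314. Book value $26,514.
Year 9: $79,090 × 2/55 = $2,876. Book value $23,638.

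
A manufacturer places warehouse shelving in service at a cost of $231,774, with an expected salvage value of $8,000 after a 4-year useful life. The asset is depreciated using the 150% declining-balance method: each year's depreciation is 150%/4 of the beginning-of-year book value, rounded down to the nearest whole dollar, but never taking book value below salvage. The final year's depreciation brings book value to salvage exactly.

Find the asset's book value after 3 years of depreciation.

Depreciable base = $231,774 − $8,000 = $223,774.
Year 1: ⌊$231,774 × 150%/4⌋ = $86,915. Book value $144,859.
Year 2: ⌊$144,859 × 150%/4⌋ = $54,322. Book value $90,537.
Year 3: ⌊$90,537 × 150%/4⌋ = $33,951. Book value $56,586.

$56,586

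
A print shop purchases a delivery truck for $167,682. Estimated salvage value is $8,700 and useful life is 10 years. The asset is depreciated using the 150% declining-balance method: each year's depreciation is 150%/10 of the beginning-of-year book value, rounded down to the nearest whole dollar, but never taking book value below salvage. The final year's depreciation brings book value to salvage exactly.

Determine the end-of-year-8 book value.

$45,695

Depreciable base = $167,682 − $8,700 = $158,982.
Year 1: ⌊$167,682 × 150%/10⌋ = $25,152. Book value $142,530.
Year 2: ⌊$142,530 × 150%/10⌋ = $21,379. Book value $121,151.
Year 3: ⌊$121,151 × 150%/10⌋ = $18,172. Book value $102,979.
Year 4: ⌊$102,979 × 150%/10⌋ = $15,446. Book value $87,533.
Year 5: ⌊$87,533 × 150%/10⌋ = $13,129. Book value $74,404.
Year 6: ⌊$74,404 × 150%/10⌋ = $11,160. Book value $63,244.
Year 7: ⌊$63,244 × 150%/10⌋ = $9,486. Book value $53,758.
Year 8: ⌊$53,758 × 150%/10⌋ = $8,063. Book value $45,695.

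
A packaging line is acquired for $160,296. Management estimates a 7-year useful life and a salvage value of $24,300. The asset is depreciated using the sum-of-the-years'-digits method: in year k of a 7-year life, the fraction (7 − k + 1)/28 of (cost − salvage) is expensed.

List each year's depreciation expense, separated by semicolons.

Depreciable base = $160,296 − $24,300 = $135,996.
Sum of the years' digits = 7+6+5+4+3+2+1 = 28.
Year 1: $135,996 × 7/28 = $33,999. Book value $126,297.
Year 2: $135,996 × 6/28 = $29,142. Book value $97,155.
Year 3: $135,996 × 5/28 = $24,285. Book value $72,870.
Year 4: $135,996 × 4/28 = $19,428. Book value $53,442.
Year 5: $135,996 × 3/28 = $14,571. Book value $38,871.
Year 6: $135,996 × 2/28 = $9,714. Book value $29,157.
Year 7: $135,996 × 1/28 = $4,857. Book value $24,300.

$33,999; $29,142; $24,285; $19,428; $14,571; $9,714; $4,857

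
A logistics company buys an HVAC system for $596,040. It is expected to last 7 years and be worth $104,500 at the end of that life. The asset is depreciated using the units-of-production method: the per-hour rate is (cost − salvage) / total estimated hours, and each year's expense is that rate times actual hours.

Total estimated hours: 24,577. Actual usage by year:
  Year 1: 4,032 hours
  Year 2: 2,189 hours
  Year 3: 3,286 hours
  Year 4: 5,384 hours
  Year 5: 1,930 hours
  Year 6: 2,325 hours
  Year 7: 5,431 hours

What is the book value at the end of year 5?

$259,620

Depreciable base = $596,040 − $104,500 = $491,540.
Rate = $491,540 / 24,577 hours = $20 per hour.
Year 1: 4,032 × $20 = $80,640. Book value $515,400.
Year 2: 2,189 × $20 = $43,780. Book value $471,620.
Year 3: 3,286 × $20 = $65,720. Book value $405,900.
Year 4: 5,384 × $20 = $107,680. Book value $298,220.
Year 5: 1,930 × $20 = $38,600. Book value $259,620.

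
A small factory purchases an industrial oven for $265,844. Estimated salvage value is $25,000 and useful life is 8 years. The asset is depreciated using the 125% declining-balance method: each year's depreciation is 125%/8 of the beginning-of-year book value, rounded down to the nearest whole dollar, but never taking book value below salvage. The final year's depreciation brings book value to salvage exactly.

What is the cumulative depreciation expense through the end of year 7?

$184,909

Depreciable base = $265,844 − $25,000 = $240,844.
Year 1: ⌊$265,844 × 125%/8⌋ = $41,538. Book value $224,306.
Year 2: ⌊$224,306 × 125%/8⌋ = $35,047. Book value $189,259.
Year 3: ⌊$189,259 × 125%/8⌋ = $29,571. Book value $159,688.
Year 4: ⌊$159,688 × 125%/8⌋ = $24,951. Book value $134,737.
Year 5: ⌊$134,737 × 125%/8⌋ = $21,052. Book value $113,685.
Year 6: ⌊$113,685 × 125%/8⌋ = $17,763. Book value $95,922.
Year 7: ⌊$95,922 × 125%/8⌋ = $14,987. Book value $80,935.
Accumulated through year 7 = $265,844 − $80,935 = $184,909.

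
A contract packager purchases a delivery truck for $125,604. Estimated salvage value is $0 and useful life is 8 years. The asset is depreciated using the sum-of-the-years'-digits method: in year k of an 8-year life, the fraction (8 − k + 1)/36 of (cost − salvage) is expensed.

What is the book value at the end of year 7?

$3,489

Depreciable base = $125,604 − $0 = $125,604.
Sum of the years' digits = 8+7+6+5+4+3+2+1 = 36.
Year 1: $125,604 × 8/36 = $27,912. Book value $97,692.
Year 2: $125,604 × 7/36 = $24,423. Book value $73,269.
Year 3: $125,604 × 6/36 = $20,934. Book value $52,335.
Year 4: $125,604 × 5/36 = $17,445. Book value $34,890.
Year 5: $125,604 × 4/36 = $13,956. Book value $20,934.
Year 6: $125,604 × 3/36 = $10,467. Book value $10,467.
Year 7: $125,604 × 2/36 = $6,978. Book value $3,489.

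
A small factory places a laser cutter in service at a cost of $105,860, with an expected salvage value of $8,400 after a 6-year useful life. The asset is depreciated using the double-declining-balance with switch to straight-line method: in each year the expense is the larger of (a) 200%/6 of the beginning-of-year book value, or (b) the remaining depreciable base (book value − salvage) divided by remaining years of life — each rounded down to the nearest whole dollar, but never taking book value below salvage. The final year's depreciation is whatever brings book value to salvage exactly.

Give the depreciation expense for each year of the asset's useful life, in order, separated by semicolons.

Depreciable base = $105,860 − $8,400 = $97,460.
Year 1: DB = ⌊$105,860 × 200%/6⌋ = $35,286; SL = ⌊$97,460/6⌋ = $16,243 → take DB $35,286. Book value $70,574.
Year 2: DB = ⌊$70,574 × 200%/6⌋ = $23,524; SL = ⌊$62,174/5⌋ = $12,434 → take DB $23,524. Book value $47,050.
Year 3: DB = ⌊$47,050 × 200%/6⌋ = $15,683; SL = ⌊$38,650/4⌋ = $9,662 → take DB $15,683. Book value $31,367.
Year 4: DB = ⌊$31,367 × 200%/6⌋ = $10,455; SL = ⌊$22,967/3⌋ = $7,655 → take DB $10,455. Book value $20,912.
Year 5: DB = ⌊$20,912 × 200%/6⌋ = $6,970; SL = ⌊$12,512/2⌋ = $6,256 → take DB $6,970. Book value $13,942.
Year 6 (final): $13,942 − $8,400 = $5,542. Book value $8,400.

$35,286; $23,524; $15,683; $10,455; $6,970; $5,542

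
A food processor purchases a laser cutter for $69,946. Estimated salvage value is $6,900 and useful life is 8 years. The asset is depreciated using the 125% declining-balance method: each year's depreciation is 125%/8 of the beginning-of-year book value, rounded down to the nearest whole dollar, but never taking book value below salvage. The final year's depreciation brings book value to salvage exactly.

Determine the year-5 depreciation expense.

$5,539

Depreciable base = $69,946 − $6,900 = $63,046.
Year 1: ⌊$69,946 × 125%/8⌋ = $10,929. Book value $59,017.
Year 2: ⌊$59,017 × 125%/8⌋ = $9,221. Book value $49,796.
Year 3: ⌊$49,796 × 125%/8⌋ = $7,780. Book value $42,016.
Year 4: ⌊$42,016 × 125%/8⌋ = $6,565. Book value $35,451.
Year 5: ⌊$35,451 × 125%/8⌋ = $5,539. Book value $29,912.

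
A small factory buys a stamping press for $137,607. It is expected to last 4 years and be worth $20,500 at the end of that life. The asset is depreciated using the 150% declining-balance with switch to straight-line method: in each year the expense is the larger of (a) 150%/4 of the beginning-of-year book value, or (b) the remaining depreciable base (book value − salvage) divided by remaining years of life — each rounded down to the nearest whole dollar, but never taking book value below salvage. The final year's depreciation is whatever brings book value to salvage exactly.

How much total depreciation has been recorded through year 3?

Depreciable base = $137,607 − $20,500 = $117,107.
Year 1: DB = ⌊$137,607 × 150%/4⌋ = $51,602; SL = ⌊$117,107/4⌋ = $29,276 → take DB $51,602. Book value $86,005.
Year 2: DB = ⌊$86,005 × 150%/4⌋ = $32,251; SL = ⌊$65,505/3⌋ = $21,835 → take DB $32,251. Book value $53,754.
Year 3: DB = ⌊$53,754 × 150%/4⌋ = $20,157; SL = ⌊$33,254/2⌋ = $16,627 → take DB $20,157. Book value $33,597.
Accumulated through year 3 = $137,607 − $33,597 = $104,010.

$104,010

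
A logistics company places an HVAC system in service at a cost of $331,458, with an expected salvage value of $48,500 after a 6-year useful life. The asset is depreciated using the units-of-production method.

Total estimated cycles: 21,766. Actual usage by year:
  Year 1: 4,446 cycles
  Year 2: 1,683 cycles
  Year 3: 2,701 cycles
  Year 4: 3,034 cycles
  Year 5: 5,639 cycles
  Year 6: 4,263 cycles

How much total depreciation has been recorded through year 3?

$114,790

Depreciable base = $331,458 − $48,500 = $282,958.
Rate = $282,958 / 21,766 cycles = $13 per cycle.
Year 1: 4,446 × $13 = $57,798. Book value $273,660.
Year 2: 1,683 × $13 = $21,879. Book value $251,781.
Year 3: 2,701 × $13 = $35,113. Book value $216,668.
Accumulated through year 3 = $331,458 − $216,668 = $114,790.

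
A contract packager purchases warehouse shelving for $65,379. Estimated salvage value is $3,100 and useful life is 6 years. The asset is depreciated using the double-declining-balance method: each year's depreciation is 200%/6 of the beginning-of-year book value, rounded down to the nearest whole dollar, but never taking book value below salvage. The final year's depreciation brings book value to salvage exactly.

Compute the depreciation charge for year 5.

Depreciable base = $65,379 − $3,100 = $62,279.
Year 1: ⌊$65,379 × 200%/6⌋ = $21,793. Book value $43,586.
Year 2: ⌊$43,586 × 200%/6⌋ = $14,528. Book value $29,058.
Year 3: ⌊$29,058 × 200%/6⌋ = $9,686. Book value $19,372.
Year 4: ⌊$19,372 × 200%/6⌋ = $6,457. Book value $12,915.
Year 5: ⌊$12,915 × 200%/6⌋ = $4,305. Book value $8,610.

$4,305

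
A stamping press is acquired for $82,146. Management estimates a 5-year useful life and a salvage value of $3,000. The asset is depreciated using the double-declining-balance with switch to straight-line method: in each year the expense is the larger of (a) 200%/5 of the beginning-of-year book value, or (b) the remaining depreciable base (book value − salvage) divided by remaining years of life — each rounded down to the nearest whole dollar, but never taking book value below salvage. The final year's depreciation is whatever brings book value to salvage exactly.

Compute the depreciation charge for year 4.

Depreciable base = $82,146 − $3,000 = $79,146.
Year 1: DB = ⌊$82,146 × 200%/5⌋ = $32,858; SL = ⌊$79,146/5⌋ = $15,829 → take DB $32,858. Book value $49,288.
Year 2: DB = ⌊$49,288 × 200%/5⌋ = $19,715; SL = ⌊$46,288/4⌋ = $11,572 → take DB $19,715. Book value $29,573.
Year 3: DB = ⌊$29,573 × 200%/5⌋ = $11,829; SL = ⌊$26,573/3⌋ = $8,857 → take DB $11,829. Book value $17,744.
Year 4: DB = ⌊$17,744 × 200%/5⌋ = $7,097; SL = ⌊$14,744/2⌋ = $7,372 → take SL $7,372. Book value $10,372.

$7,372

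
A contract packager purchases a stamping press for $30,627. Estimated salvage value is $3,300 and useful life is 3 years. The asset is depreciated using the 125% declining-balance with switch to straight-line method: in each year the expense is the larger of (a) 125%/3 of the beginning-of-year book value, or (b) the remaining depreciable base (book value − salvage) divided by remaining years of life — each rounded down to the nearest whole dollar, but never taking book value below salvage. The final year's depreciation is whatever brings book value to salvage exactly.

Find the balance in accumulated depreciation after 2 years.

Depreciable base = $30,627 − $3,300 = $27,327.
Year 1: DB = ⌊$30,627 × 125%/3⌋ = $12,761; SL = ⌊$27,327/3⌋ = $9,109 → take DB $12,761. Book value $17,866.
Year 2: DB = ⌊$17,866 × 125%/3⌋ = $7,444; SL = ⌊$14,566/2⌋ = $7,283 → take DB $7,444. Book value $10,422.
Accumulated through year 2 = $30,627 − $10,422 = $20,205.

$20,205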